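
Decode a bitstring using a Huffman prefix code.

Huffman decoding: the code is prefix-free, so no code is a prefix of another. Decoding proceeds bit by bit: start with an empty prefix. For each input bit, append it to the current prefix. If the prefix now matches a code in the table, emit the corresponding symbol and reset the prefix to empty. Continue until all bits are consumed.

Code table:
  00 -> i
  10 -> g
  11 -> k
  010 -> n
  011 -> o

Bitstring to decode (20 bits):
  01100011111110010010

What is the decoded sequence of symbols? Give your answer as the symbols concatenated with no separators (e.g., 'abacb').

Answer: oiokkgnn

Derivation:
Bit 0: prefix='0' (no match yet)
Bit 1: prefix='01' (no match yet)
Bit 2: prefix='011' -> emit 'o', reset
Bit 3: prefix='0' (no match yet)
Bit 4: prefix='00' -> emit 'i', reset
Bit 5: prefix='0' (no match yet)
Bit 6: prefix='01' (no match yet)
Bit 7: prefix='011' -> emit 'o', reset
Bit 8: prefix='1' (no match yet)
Bit 9: prefix='11' -> emit 'k', reset
Bit 10: prefix='1' (no match yet)
Bit 11: prefix='11' -> emit 'k', reset
Bit 12: prefix='1' (no match yet)
Bit 13: prefix='10' -> emit 'g', reset
Bit 14: prefix='0' (no match yet)
Bit 15: prefix='01' (no match yet)
Bit 16: prefix='010' -> emit 'n', reset
Bit 17: prefix='0' (no match yet)
Bit 18: prefix='01' (no match yet)
Bit 19: prefix='010' -> emit 'n', reset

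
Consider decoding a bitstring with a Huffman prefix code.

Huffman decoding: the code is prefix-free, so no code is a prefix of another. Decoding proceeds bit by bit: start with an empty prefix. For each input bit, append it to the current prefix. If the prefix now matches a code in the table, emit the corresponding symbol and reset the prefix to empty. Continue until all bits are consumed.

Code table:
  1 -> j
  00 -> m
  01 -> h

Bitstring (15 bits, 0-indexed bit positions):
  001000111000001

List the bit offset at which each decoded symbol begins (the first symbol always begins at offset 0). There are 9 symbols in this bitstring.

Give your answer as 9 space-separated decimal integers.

Answer: 0 2 3 5 7 8 9 11 13

Derivation:
Bit 0: prefix='0' (no match yet)
Bit 1: prefix='00' -> emit 'm', reset
Bit 2: prefix='1' -> emit 'j', reset
Bit 3: prefix='0' (no match yet)
Bit 4: prefix='00' -> emit 'm', reset
Bit 5: prefix='0' (no match yet)
Bit 6: prefix='01' -> emit 'h', reset
Bit 7: prefix='1' -> emit 'j', reset
Bit 8: prefix='1' -> emit 'j', reset
Bit 9: prefix='0' (no match yet)
Bit 10: prefix='00' -> emit 'm', reset
Bit 11: prefix='0' (no match yet)
Bit 12: prefix='00' -> emit 'm', reset
Bit 13: prefix='0' (no match yet)
Bit 14: prefix='01' -> emit 'h', reset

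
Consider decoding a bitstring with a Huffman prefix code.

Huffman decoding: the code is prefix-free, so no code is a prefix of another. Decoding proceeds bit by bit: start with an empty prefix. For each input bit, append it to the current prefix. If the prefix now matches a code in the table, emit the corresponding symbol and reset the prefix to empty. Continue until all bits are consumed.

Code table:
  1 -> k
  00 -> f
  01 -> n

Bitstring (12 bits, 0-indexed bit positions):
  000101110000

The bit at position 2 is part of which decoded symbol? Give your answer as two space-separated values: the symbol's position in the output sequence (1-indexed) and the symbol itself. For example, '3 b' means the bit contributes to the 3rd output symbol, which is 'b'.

Bit 0: prefix='0' (no match yet)
Bit 1: prefix='00' -> emit 'f', reset
Bit 2: prefix='0' (no match yet)
Bit 3: prefix='01' -> emit 'n', reset
Bit 4: prefix='0' (no match yet)
Bit 5: prefix='01' -> emit 'n', reset
Bit 6: prefix='1' -> emit 'k', reset

Answer: 2 n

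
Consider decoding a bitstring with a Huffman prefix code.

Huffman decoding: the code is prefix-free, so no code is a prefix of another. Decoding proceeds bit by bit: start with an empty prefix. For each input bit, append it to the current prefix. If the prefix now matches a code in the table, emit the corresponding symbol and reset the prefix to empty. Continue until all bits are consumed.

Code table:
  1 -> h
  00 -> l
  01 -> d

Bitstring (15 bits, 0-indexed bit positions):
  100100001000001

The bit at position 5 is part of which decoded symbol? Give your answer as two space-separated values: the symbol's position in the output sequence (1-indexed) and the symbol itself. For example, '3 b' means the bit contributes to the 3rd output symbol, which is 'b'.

Answer: 4 l

Derivation:
Bit 0: prefix='1' -> emit 'h', reset
Bit 1: prefix='0' (no match yet)
Bit 2: prefix='00' -> emit 'l', reset
Bit 3: prefix='1' -> emit 'h', reset
Bit 4: prefix='0' (no match yet)
Bit 5: prefix='00' -> emit 'l', reset
Bit 6: prefix='0' (no match yet)
Bit 7: prefix='00' -> emit 'l', reset
Bit 8: prefix='1' -> emit 'h', reset
Bit 9: prefix='0' (no match yet)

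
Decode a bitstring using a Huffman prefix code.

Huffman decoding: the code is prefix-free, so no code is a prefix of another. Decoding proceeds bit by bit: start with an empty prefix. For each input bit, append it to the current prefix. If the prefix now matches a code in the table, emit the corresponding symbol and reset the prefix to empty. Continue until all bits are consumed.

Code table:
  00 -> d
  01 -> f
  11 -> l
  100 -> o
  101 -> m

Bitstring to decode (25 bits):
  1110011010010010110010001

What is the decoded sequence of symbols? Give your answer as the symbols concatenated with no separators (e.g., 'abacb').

Answer: lolfdomoof

Derivation:
Bit 0: prefix='1' (no match yet)
Bit 1: prefix='11' -> emit 'l', reset
Bit 2: prefix='1' (no match yet)
Bit 3: prefix='10' (no match yet)
Bit 4: prefix='100' -> emit 'o', reset
Bit 5: prefix='1' (no match yet)
Bit 6: prefix='11' -> emit 'l', reset
Bit 7: prefix='0' (no match yet)
Bit 8: prefix='01' -> emit 'f', reset
Bit 9: prefix='0' (no match yet)
Bit 10: prefix='00' -> emit 'd', reset
Bit 11: prefix='1' (no match yet)
Bit 12: prefix='10' (no match yet)
Bit 13: prefix='100' -> emit 'o', reset
Bit 14: prefix='1' (no match yet)
Bit 15: prefix='10' (no match yet)
Bit 16: prefix='101' -> emit 'm', reset
Bit 17: prefix='1' (no match yet)
Bit 18: prefix='10' (no match yet)
Bit 19: prefix='100' -> emit 'o', reset
Bit 20: prefix='1' (no match yet)
Bit 21: prefix='10' (no match yet)
Bit 22: prefix='100' -> emit 'o', reset
Bit 23: prefix='0' (no match yet)
Bit 24: prefix='01' -> emit 'f', reset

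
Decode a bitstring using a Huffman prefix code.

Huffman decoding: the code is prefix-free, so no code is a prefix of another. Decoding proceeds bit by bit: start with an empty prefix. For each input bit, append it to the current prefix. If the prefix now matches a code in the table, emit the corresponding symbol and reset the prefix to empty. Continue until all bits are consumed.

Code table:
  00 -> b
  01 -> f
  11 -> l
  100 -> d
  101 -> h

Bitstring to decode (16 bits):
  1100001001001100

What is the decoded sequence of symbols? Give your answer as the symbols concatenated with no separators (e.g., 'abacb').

Answer: lbbddlb

Derivation:
Bit 0: prefix='1' (no match yet)
Bit 1: prefix='11' -> emit 'l', reset
Bit 2: prefix='0' (no match yet)
Bit 3: prefix='00' -> emit 'b', reset
Bit 4: prefix='0' (no match yet)
Bit 5: prefix='00' -> emit 'b', reset
Bit 6: prefix='1' (no match yet)
Bit 7: prefix='10' (no match yet)
Bit 8: prefix='100' -> emit 'd', reset
Bit 9: prefix='1' (no match yet)
Bit 10: prefix='10' (no match yet)
Bit 11: prefix='100' -> emit 'd', reset
Bit 12: prefix='1' (no match yet)
Bit 13: prefix='11' -> emit 'l', reset
Bit 14: prefix='0' (no match yet)
Bit 15: prefix='00' -> emit 'b', reset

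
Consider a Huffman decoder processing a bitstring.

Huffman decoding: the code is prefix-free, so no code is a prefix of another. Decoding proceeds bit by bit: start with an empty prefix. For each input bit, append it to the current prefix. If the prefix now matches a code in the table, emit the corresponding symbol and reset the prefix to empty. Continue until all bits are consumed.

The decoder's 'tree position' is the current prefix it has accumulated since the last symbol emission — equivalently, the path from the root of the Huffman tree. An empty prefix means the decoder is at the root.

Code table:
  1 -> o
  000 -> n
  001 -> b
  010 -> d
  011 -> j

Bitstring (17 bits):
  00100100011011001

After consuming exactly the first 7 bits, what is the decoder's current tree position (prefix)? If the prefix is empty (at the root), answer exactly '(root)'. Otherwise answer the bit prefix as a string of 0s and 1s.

Bit 0: prefix='0' (no match yet)
Bit 1: prefix='00' (no match yet)
Bit 2: prefix='001' -> emit 'b', reset
Bit 3: prefix='0' (no match yet)
Bit 4: prefix='00' (no match yet)
Bit 5: prefix='001' -> emit 'b', reset
Bit 6: prefix='0' (no match yet)

Answer: 0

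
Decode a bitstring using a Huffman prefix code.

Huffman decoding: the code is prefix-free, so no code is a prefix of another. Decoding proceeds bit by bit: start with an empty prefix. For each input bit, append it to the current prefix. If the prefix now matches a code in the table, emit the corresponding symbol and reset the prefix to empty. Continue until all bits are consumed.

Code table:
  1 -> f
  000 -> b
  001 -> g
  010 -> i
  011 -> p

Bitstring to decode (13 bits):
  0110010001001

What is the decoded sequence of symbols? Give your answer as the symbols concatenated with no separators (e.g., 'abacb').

Bit 0: prefix='0' (no match yet)
Bit 1: prefix='01' (no match yet)
Bit 2: prefix='011' -> emit 'p', reset
Bit 3: prefix='0' (no match yet)
Bit 4: prefix='00' (no match yet)
Bit 5: prefix='001' -> emit 'g', reset
Bit 6: prefix='0' (no match yet)
Bit 7: prefix='00' (no match yet)
Bit 8: prefix='000' -> emit 'b', reset
Bit 9: prefix='1' -> emit 'f', reset
Bit 10: prefix='0' (no match yet)
Bit 11: prefix='00' (no match yet)
Bit 12: prefix='001' -> emit 'g', reset

Answer: pgbfg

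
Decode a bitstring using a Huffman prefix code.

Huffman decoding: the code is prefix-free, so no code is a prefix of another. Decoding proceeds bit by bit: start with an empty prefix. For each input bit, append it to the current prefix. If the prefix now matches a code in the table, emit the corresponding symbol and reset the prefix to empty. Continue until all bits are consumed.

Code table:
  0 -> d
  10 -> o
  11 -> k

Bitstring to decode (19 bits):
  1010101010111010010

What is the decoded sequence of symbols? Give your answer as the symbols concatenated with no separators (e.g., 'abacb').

Answer: oooookoodo

Derivation:
Bit 0: prefix='1' (no match yet)
Bit 1: prefix='10' -> emit 'o', reset
Bit 2: prefix='1' (no match yet)
Bit 3: prefix='10' -> emit 'o', reset
Bit 4: prefix='1' (no match yet)
Bit 5: prefix='10' -> emit 'o', reset
Bit 6: prefix='1' (no match yet)
Bit 7: prefix='10' -> emit 'o', reset
Bit 8: prefix='1' (no match yet)
Bit 9: prefix='10' -> emit 'o', reset
Bit 10: prefix='1' (no match yet)
Bit 11: prefix='11' -> emit 'k', reset
Bit 12: prefix='1' (no match yet)
Bit 13: prefix='10' -> emit 'o', reset
Bit 14: prefix='1' (no match yet)
Bit 15: prefix='10' -> emit 'o', reset
Bit 16: prefix='0' -> emit 'd', reset
Bit 17: prefix='1' (no match yet)
Bit 18: prefix='10' -> emit 'o', reset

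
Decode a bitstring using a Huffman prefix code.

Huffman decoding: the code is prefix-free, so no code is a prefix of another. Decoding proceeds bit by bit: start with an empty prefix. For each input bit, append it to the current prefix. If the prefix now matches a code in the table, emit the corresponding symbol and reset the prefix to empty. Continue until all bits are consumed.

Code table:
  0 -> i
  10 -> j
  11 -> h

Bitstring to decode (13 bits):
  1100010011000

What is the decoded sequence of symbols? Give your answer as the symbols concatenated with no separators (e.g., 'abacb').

Answer: hiiijihiii

Derivation:
Bit 0: prefix='1' (no match yet)
Bit 1: prefix='11' -> emit 'h', reset
Bit 2: prefix='0' -> emit 'i', reset
Bit 3: prefix='0' -> emit 'i', reset
Bit 4: prefix='0' -> emit 'i', reset
Bit 5: prefix='1' (no match yet)
Bit 6: prefix='10' -> emit 'j', reset
Bit 7: prefix='0' -> emit 'i', reset
Bit 8: prefix='1' (no match yet)
Bit 9: prefix='11' -> emit 'h', reset
Bit 10: prefix='0' -> emit 'i', reset
Bit 11: prefix='0' -> emit 'i', reset
Bit 12: prefix='0' -> emit 'i', reset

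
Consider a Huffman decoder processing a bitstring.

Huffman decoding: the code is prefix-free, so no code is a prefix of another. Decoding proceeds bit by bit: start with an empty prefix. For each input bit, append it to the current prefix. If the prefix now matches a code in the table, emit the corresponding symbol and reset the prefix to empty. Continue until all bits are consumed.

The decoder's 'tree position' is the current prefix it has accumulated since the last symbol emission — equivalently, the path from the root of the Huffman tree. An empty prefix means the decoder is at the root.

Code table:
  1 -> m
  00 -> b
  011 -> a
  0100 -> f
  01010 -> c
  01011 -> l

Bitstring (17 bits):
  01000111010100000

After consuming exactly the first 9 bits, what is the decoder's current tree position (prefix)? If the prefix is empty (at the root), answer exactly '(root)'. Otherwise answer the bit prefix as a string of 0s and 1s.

Bit 0: prefix='0' (no match yet)
Bit 1: prefix='01' (no match yet)
Bit 2: prefix='010' (no match yet)
Bit 3: prefix='0100' -> emit 'f', reset
Bit 4: prefix='0' (no match yet)
Bit 5: prefix='01' (no match yet)
Bit 6: prefix='011' -> emit 'a', reset
Bit 7: prefix='1' -> emit 'm', reset
Bit 8: prefix='0' (no match yet)

Answer: 0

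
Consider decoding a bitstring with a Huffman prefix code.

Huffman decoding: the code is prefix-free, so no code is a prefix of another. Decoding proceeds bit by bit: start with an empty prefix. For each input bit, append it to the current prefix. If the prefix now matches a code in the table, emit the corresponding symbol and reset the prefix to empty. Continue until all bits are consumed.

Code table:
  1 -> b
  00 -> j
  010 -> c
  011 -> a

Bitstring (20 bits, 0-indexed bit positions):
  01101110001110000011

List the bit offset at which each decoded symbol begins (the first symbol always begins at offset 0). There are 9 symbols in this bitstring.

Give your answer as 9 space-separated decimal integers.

Bit 0: prefix='0' (no match yet)
Bit 1: prefix='01' (no match yet)
Bit 2: prefix='011' -> emit 'a', reset
Bit 3: prefix='0' (no match yet)
Bit 4: prefix='01' (no match yet)
Bit 5: prefix='011' -> emit 'a', reset
Bit 6: prefix='1' -> emit 'b', reset
Bit 7: prefix='0' (no match yet)
Bit 8: prefix='00' -> emit 'j', reset
Bit 9: prefix='0' (no match yet)
Bit 10: prefix='01' (no match yet)
Bit 11: prefix='011' -> emit 'a', reset
Bit 12: prefix='1' -> emit 'b', reset
Bit 13: prefix='0' (no match yet)
Bit 14: prefix='00' -> emit 'j', reset
Bit 15: prefix='0' (no match yet)
Bit 16: prefix='00' -> emit 'j', reset
Bit 17: prefix='0' (no match yet)
Bit 18: prefix='01' (no match yet)
Bit 19: prefix='011' -> emit 'a', reset

Answer: 0 3 6 7 9 12 13 15 17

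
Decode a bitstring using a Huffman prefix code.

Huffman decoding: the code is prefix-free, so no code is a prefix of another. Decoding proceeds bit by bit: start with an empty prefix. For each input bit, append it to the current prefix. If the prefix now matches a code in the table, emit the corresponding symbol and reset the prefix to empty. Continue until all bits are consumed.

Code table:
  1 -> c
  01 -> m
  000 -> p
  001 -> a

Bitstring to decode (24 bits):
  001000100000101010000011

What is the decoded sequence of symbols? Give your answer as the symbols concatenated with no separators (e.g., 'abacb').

Bit 0: prefix='0' (no match yet)
Bit 1: prefix='00' (no match yet)
Bit 2: prefix='001' -> emit 'a', reset
Bit 3: prefix='0' (no match yet)
Bit 4: prefix='00' (no match yet)
Bit 5: prefix='000' -> emit 'p', reset
Bit 6: prefix='1' -> emit 'c', reset
Bit 7: prefix='0' (no match yet)
Bit 8: prefix='00' (no match yet)
Bit 9: prefix='000' -> emit 'p', reset
Bit 10: prefix='0' (no match yet)
Bit 11: prefix='00' (no match yet)
Bit 12: prefix='001' -> emit 'a', reset
Bit 13: prefix='0' (no match yet)
Bit 14: prefix='01' -> emit 'm', reset
Bit 15: prefix='0' (no match yet)
Bit 16: prefix='01' -> emit 'm', reset
Bit 17: prefix='0' (no match yet)
Bit 18: prefix='00' (no match yet)
Bit 19: prefix='000' -> emit 'p', reset
Bit 20: prefix='0' (no match yet)
Bit 21: prefix='00' (no match yet)
Bit 22: prefix='001' -> emit 'a', reset
Bit 23: prefix='1' -> emit 'c', reset

Answer: apcpammpac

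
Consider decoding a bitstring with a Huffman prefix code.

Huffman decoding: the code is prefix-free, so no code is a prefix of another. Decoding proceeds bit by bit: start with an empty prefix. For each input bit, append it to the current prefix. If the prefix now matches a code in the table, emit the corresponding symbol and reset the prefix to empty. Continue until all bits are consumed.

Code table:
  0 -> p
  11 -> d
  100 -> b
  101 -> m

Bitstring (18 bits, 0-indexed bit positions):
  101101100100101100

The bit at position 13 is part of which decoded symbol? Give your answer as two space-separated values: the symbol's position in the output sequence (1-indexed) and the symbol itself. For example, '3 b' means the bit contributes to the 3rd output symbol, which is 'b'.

Bit 0: prefix='1' (no match yet)
Bit 1: prefix='10' (no match yet)
Bit 2: prefix='101' -> emit 'm', reset
Bit 3: prefix='1' (no match yet)
Bit 4: prefix='10' (no match yet)
Bit 5: prefix='101' -> emit 'm', reset
Bit 6: prefix='1' (no match yet)
Bit 7: prefix='10' (no match yet)
Bit 8: prefix='100' -> emit 'b', reset
Bit 9: prefix='1' (no match yet)
Bit 10: prefix='10' (no match yet)
Bit 11: prefix='100' -> emit 'b', reset
Bit 12: prefix='1' (no match yet)
Bit 13: prefix='10' (no match yet)
Bit 14: prefix='101' -> emit 'm', reset
Bit 15: prefix='1' (no match yet)
Bit 16: prefix='10' (no match yet)
Bit 17: prefix='100' -> emit 'b', reset

Answer: 5 m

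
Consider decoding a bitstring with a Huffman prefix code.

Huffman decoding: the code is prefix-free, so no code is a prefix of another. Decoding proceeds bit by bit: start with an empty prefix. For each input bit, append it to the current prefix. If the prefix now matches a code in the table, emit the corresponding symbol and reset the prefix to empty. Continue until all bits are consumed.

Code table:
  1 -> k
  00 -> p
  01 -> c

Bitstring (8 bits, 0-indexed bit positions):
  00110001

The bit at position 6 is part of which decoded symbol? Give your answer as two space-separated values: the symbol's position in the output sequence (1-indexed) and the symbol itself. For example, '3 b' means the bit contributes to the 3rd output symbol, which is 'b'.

Bit 0: prefix='0' (no match yet)
Bit 1: prefix='00' -> emit 'p', reset
Bit 2: prefix='1' -> emit 'k', reset
Bit 3: prefix='1' -> emit 'k', reset
Bit 4: prefix='0' (no match yet)
Bit 5: prefix='00' -> emit 'p', reset
Bit 6: prefix='0' (no match yet)
Bit 7: prefix='01' -> emit 'c', reset

Answer: 5 c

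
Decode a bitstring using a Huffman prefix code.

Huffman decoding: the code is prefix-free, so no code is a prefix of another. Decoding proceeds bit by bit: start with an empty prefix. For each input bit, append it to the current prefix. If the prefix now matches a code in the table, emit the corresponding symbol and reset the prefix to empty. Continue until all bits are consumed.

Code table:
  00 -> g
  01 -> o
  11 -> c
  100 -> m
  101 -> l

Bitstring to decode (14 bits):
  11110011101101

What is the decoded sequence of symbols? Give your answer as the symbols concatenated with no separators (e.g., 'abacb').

Answer: ccgcll

Derivation:
Bit 0: prefix='1' (no match yet)
Bit 1: prefix='11' -> emit 'c', reset
Bit 2: prefix='1' (no match yet)
Bit 3: prefix='11' -> emit 'c', reset
Bit 4: prefix='0' (no match yet)
Bit 5: prefix='00' -> emit 'g', reset
Bit 6: prefix='1' (no match yet)
Bit 7: prefix='11' -> emit 'c', reset
Bit 8: prefix='1' (no match yet)
Bit 9: prefix='10' (no match yet)
Bit 10: prefix='101' -> emit 'l', reset
Bit 11: prefix='1' (no match yet)
Bit 12: prefix='10' (no match yet)
Bit 13: prefix='101' -> emit 'l', reset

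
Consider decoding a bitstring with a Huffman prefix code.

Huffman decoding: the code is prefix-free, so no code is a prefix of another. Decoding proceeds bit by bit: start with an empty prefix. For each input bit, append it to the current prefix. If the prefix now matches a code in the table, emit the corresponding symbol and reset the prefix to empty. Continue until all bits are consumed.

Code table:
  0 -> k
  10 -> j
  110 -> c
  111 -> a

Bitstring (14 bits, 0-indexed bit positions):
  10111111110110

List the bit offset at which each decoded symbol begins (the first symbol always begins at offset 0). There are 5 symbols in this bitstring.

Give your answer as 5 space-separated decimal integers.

Answer: 0 2 5 8 11

Derivation:
Bit 0: prefix='1' (no match yet)
Bit 1: prefix='10' -> emit 'j', reset
Bit 2: prefix='1' (no match yet)
Bit 3: prefix='11' (no match yet)
Bit 4: prefix='111' -> emit 'a', reset
Bit 5: prefix='1' (no match yet)
Bit 6: prefix='11' (no match yet)
Bit 7: prefix='111' -> emit 'a', reset
Bit 8: prefix='1' (no match yet)
Bit 9: prefix='11' (no match yet)
Bit 10: prefix='110' -> emit 'c', reset
Bit 11: prefix='1' (no match yet)
Bit 12: prefix='11' (no match yet)
Bit 13: prefix='110' -> emit 'c', reset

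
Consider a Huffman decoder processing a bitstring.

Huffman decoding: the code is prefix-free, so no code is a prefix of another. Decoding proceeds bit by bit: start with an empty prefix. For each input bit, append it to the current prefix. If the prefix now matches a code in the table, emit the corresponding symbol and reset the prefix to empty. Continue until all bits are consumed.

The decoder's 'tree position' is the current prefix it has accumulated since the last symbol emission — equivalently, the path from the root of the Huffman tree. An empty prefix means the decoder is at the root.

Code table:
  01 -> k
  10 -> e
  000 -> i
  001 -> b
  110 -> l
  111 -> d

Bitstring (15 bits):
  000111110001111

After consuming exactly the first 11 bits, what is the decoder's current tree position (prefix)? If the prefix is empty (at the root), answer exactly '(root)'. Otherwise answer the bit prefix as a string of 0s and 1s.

Bit 0: prefix='0' (no match yet)
Bit 1: prefix='00' (no match yet)
Bit 2: prefix='000' -> emit 'i', reset
Bit 3: prefix='1' (no match yet)
Bit 4: prefix='11' (no match yet)
Bit 5: prefix='111' -> emit 'd', reset
Bit 6: prefix='1' (no match yet)
Bit 7: prefix='11' (no match yet)
Bit 8: prefix='110' -> emit 'l', reset
Bit 9: prefix='0' (no match yet)
Bit 10: prefix='00' (no match yet)

Answer: 00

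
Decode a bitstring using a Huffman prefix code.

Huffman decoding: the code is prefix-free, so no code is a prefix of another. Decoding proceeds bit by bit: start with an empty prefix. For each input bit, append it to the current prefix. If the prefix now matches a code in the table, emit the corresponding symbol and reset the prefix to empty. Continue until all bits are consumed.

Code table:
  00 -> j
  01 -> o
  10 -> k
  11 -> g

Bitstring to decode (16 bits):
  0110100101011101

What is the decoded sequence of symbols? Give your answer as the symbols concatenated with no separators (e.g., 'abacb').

Bit 0: prefix='0' (no match yet)
Bit 1: prefix='01' -> emit 'o', reset
Bit 2: prefix='1' (no match yet)
Bit 3: prefix='10' -> emit 'k', reset
Bit 4: prefix='1' (no match yet)
Bit 5: prefix='10' -> emit 'k', reset
Bit 6: prefix='0' (no match yet)
Bit 7: prefix='01' -> emit 'o', reset
Bit 8: prefix='0' (no match yet)
Bit 9: prefix='01' -> emit 'o', reset
Bit 10: prefix='0' (no match yet)
Bit 11: prefix='01' -> emit 'o', reset
Bit 12: prefix='1' (no match yet)
Bit 13: prefix='11' -> emit 'g', reset
Bit 14: prefix='0' (no match yet)
Bit 15: prefix='01' -> emit 'o', reset

Answer: okkooogo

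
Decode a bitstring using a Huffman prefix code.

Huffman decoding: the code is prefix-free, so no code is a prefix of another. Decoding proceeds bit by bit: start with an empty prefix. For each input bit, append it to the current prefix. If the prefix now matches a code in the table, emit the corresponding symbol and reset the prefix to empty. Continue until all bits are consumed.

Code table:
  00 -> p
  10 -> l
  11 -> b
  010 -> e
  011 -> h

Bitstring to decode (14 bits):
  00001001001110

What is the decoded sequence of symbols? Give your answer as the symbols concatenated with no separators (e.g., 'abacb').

Answer: pplehl

Derivation:
Bit 0: prefix='0' (no match yet)
Bit 1: prefix='00' -> emit 'p', reset
Bit 2: prefix='0' (no match yet)
Bit 3: prefix='00' -> emit 'p', reset
Bit 4: prefix='1' (no match yet)
Bit 5: prefix='10' -> emit 'l', reset
Bit 6: prefix='0' (no match yet)
Bit 7: prefix='01' (no match yet)
Bit 8: prefix='010' -> emit 'e', reset
Bit 9: prefix='0' (no match yet)
Bit 10: prefix='01' (no match yet)
Bit 11: prefix='011' -> emit 'h', reset
Bit 12: prefix='1' (no match yet)
Bit 13: prefix='10' -> emit 'l', reset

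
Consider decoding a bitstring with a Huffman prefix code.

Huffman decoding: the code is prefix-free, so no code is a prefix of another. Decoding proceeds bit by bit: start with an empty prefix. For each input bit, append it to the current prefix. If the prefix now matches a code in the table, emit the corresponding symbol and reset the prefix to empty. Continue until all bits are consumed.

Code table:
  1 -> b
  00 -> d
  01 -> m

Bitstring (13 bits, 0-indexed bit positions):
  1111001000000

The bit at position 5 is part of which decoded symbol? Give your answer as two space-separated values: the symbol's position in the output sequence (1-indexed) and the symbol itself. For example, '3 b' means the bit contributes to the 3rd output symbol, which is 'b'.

Answer: 5 d

Derivation:
Bit 0: prefix='1' -> emit 'b', reset
Bit 1: prefix='1' -> emit 'b', reset
Bit 2: prefix='1' -> emit 'b', reset
Bit 3: prefix='1' -> emit 'b', reset
Bit 4: prefix='0' (no match yet)
Bit 5: prefix='00' -> emit 'd', reset
Bit 6: prefix='1' -> emit 'b', reset
Bit 7: prefix='0' (no match yet)
Bit 8: prefix='00' -> emit 'd', reset
Bit 9: prefix='0' (no match yet)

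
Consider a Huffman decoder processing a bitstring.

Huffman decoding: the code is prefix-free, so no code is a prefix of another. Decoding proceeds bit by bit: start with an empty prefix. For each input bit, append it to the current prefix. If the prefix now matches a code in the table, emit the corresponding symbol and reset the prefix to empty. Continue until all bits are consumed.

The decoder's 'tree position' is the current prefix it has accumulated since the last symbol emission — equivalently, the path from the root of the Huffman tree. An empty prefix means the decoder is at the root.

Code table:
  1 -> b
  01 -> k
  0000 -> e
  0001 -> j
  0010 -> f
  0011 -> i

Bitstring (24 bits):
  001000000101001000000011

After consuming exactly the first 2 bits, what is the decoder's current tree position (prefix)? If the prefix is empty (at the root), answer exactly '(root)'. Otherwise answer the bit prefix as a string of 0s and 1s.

Bit 0: prefix='0' (no match yet)
Bit 1: prefix='00' (no match yet)

Answer: 00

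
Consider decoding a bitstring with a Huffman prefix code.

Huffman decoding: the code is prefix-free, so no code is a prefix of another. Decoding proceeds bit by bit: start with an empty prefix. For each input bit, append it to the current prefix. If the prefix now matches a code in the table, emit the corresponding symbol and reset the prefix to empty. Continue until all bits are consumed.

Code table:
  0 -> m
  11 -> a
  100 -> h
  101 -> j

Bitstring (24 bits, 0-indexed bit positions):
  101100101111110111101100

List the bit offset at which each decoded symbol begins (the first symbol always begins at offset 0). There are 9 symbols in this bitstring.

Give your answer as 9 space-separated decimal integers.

Answer: 0 3 6 9 11 13 16 18 21

Derivation:
Bit 0: prefix='1' (no match yet)
Bit 1: prefix='10' (no match yet)
Bit 2: prefix='101' -> emit 'j', reset
Bit 3: prefix='1' (no match yet)
Bit 4: prefix='10' (no match yet)
Bit 5: prefix='100' -> emit 'h', reset
Bit 6: prefix='1' (no match yet)
Bit 7: prefix='10' (no match yet)
Bit 8: prefix='101' -> emit 'j', reset
Bit 9: prefix='1' (no match yet)
Bit 10: prefix='11' -> emit 'a', reset
Bit 11: prefix='1' (no match yet)
Bit 12: prefix='11' -> emit 'a', reset
Bit 13: prefix='1' (no match yet)
Bit 14: prefix='10' (no match yet)
Bit 15: prefix='101' -> emit 'j', reset
Bit 16: prefix='1' (no match yet)
Bit 17: prefix='11' -> emit 'a', reset
Bit 18: prefix='1' (no match yet)
Bit 19: prefix='10' (no match yet)
Bit 20: prefix='101' -> emit 'j', reset
Bit 21: prefix='1' (no match yet)
Bit 22: prefix='10' (no match yet)
Bit 23: prefix='100' -> emit 'h', reset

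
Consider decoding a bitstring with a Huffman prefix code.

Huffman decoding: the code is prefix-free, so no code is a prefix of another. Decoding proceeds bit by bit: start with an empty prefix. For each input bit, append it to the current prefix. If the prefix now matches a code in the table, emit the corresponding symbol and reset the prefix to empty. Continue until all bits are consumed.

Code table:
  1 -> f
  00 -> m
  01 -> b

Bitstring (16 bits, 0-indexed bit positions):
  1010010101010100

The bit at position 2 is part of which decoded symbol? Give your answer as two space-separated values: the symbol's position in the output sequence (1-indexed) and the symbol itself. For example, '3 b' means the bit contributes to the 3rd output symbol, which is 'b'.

Answer: 2 b

Derivation:
Bit 0: prefix='1' -> emit 'f', reset
Bit 1: prefix='0' (no match yet)
Bit 2: prefix='01' -> emit 'b', reset
Bit 3: prefix='0' (no match yet)
Bit 4: prefix='00' -> emit 'm', reset
Bit 5: prefix='1' -> emit 'f', reset
Bit 6: prefix='0' (no match yet)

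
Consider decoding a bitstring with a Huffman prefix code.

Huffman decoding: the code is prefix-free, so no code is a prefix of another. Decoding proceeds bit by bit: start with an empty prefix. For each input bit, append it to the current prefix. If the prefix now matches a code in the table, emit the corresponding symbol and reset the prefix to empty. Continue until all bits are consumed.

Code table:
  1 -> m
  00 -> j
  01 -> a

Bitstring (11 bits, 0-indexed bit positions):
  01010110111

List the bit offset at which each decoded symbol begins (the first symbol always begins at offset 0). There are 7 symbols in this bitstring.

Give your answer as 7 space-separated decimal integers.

Answer: 0 2 4 6 7 9 10

Derivation:
Bit 0: prefix='0' (no match yet)
Bit 1: prefix='01' -> emit 'a', reset
Bit 2: prefix='0' (no match yet)
Bit 3: prefix='01' -> emit 'a', reset
Bit 4: prefix='0' (no match yet)
Bit 5: prefix='01' -> emit 'a', reset
Bit 6: prefix='1' -> emit 'm', reset
Bit 7: prefix='0' (no match yet)
Bit 8: prefix='01' -> emit 'a', reset
Bit 9: prefix='1' -> emit 'm', reset
Bit 10: prefix='1' -> emit 'm', reset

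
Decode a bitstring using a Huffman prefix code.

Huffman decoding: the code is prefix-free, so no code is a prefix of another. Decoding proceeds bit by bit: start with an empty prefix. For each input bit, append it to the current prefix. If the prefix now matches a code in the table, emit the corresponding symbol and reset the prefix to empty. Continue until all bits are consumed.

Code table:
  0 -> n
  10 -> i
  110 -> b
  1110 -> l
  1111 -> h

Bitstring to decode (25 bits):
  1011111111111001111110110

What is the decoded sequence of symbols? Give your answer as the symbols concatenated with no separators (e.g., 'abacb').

Bit 0: prefix='1' (no match yet)
Bit 1: prefix='10' -> emit 'i', reset
Bit 2: prefix='1' (no match yet)
Bit 3: prefix='11' (no match yet)
Bit 4: prefix='111' (no match yet)
Bit 5: prefix='1111' -> emit 'h', reset
Bit 6: prefix='1' (no match yet)
Bit 7: prefix='11' (no match yet)
Bit 8: prefix='111' (no match yet)
Bit 9: prefix='1111' -> emit 'h', reset
Bit 10: prefix='1' (no match yet)
Bit 11: prefix='11' (no match yet)
Bit 12: prefix='111' (no match yet)
Bit 13: prefix='1110' -> emit 'l', reset
Bit 14: prefix='0' -> emit 'n', reset
Bit 15: prefix='1' (no match yet)
Bit 16: prefix='11' (no match yet)
Bit 17: prefix='111' (no match yet)
Bit 18: prefix='1111' -> emit 'h', reset
Bit 19: prefix='1' (no match yet)
Bit 20: prefix='11' (no match yet)
Bit 21: prefix='110' -> emit 'b', reset
Bit 22: prefix='1' (no match yet)
Bit 23: prefix='11' (no match yet)
Bit 24: prefix='110' -> emit 'b', reset

Answer: ihhlnhbb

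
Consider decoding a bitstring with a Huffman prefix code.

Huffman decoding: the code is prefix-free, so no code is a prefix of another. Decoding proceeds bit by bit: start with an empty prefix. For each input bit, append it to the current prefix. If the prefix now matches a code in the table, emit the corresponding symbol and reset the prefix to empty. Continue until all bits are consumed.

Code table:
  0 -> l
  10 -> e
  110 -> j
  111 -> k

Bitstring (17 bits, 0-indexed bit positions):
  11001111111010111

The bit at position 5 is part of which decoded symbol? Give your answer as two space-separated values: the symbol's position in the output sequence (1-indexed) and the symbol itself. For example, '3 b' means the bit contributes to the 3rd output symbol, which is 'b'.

Answer: 3 k

Derivation:
Bit 0: prefix='1' (no match yet)
Bit 1: prefix='11' (no match yet)
Bit 2: prefix='110' -> emit 'j', reset
Bit 3: prefix='0' -> emit 'l', reset
Bit 4: prefix='1' (no match yet)
Bit 5: prefix='11' (no match yet)
Bit 6: prefix='111' -> emit 'k', reset
Bit 7: prefix='1' (no match yet)
Bit 8: prefix='11' (no match yet)
Bit 9: prefix='111' -> emit 'k', reset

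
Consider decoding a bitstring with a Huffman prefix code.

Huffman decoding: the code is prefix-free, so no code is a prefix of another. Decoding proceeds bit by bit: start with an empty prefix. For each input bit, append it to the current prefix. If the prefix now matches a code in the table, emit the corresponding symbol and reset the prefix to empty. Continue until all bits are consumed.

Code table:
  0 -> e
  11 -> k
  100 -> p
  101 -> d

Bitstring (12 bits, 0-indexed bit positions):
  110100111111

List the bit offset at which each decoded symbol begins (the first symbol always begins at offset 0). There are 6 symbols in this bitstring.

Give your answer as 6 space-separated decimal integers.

Answer: 0 2 3 6 8 10

Derivation:
Bit 0: prefix='1' (no match yet)
Bit 1: prefix='11' -> emit 'k', reset
Bit 2: prefix='0' -> emit 'e', reset
Bit 3: prefix='1' (no match yet)
Bit 4: prefix='10' (no match yet)
Bit 5: prefix='100' -> emit 'p', reset
Bit 6: prefix='1' (no match yet)
Bit 7: prefix='11' -> emit 'k', reset
Bit 8: prefix='1' (no match yet)
Bit 9: prefix='11' -> emit 'k', reset
Bit 10: prefix='1' (no match yet)
Bit 11: prefix='11' -> emit 'k', reset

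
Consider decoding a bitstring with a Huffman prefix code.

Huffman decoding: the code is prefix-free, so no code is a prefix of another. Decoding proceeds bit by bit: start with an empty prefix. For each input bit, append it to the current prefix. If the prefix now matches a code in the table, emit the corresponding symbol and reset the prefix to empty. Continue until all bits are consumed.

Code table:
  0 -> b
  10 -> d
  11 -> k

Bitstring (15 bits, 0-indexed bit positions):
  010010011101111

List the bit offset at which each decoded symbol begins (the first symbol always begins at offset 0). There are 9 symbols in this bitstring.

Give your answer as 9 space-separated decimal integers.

Bit 0: prefix='0' -> emit 'b', reset
Bit 1: prefix='1' (no match yet)
Bit 2: prefix='10' -> emit 'd', reset
Bit 3: prefix='0' -> emit 'b', reset
Bit 4: prefix='1' (no match yet)
Bit 5: prefix='10' -> emit 'd', reset
Bit 6: prefix='0' -> emit 'b', reset
Bit 7: prefix='1' (no match yet)
Bit 8: prefix='11' -> emit 'k', reset
Bit 9: prefix='1' (no match yet)
Bit 10: prefix='10' -> emit 'd', reset
Bit 11: prefix='1' (no match yet)
Bit 12: prefix='11' -> emit 'k', reset
Bit 13: prefix='1' (no match yet)
Bit 14: prefix='11' -> emit 'k', reset

Answer: 0 1 3 4 6 7 9 11 13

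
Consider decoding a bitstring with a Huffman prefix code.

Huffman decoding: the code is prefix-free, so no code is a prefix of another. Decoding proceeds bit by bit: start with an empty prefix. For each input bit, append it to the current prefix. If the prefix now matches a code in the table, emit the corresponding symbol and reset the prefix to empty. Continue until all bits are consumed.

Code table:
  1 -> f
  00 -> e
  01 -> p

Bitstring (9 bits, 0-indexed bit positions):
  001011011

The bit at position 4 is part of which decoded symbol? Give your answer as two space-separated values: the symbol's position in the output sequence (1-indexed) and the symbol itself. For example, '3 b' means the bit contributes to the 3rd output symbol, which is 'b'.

Bit 0: prefix='0' (no match yet)
Bit 1: prefix='00' -> emit 'e', reset
Bit 2: prefix='1' -> emit 'f', reset
Bit 3: prefix='0' (no match yet)
Bit 4: prefix='01' -> emit 'p', reset
Bit 5: prefix='1' -> emit 'f', reset
Bit 6: prefix='0' (no match yet)
Bit 7: prefix='01' -> emit 'p', reset
Bit 8: prefix='1' -> emit 'f', reset

Answer: 3 p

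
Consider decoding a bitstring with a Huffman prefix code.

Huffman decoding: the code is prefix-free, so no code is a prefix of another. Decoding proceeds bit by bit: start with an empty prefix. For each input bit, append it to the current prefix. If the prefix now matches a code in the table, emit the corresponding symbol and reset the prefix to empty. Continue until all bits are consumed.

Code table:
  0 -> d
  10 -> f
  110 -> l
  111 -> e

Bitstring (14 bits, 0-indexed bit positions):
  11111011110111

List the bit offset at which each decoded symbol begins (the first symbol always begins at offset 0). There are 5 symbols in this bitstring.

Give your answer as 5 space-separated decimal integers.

Answer: 0 3 6 9 11

Derivation:
Bit 0: prefix='1' (no match yet)
Bit 1: prefix='11' (no match yet)
Bit 2: prefix='111' -> emit 'e', reset
Bit 3: prefix='1' (no match yet)
Bit 4: prefix='11' (no match yet)
Bit 5: prefix='110' -> emit 'l', reset
Bit 6: prefix='1' (no match yet)
Bit 7: prefix='11' (no match yet)
Bit 8: prefix='111' -> emit 'e', reset
Bit 9: prefix='1' (no match yet)
Bit 10: prefix='10' -> emit 'f', reset
Bit 11: prefix='1' (no match yet)
Bit 12: prefix='11' (no match yet)
Bit 13: prefix='111' -> emit 'e', reset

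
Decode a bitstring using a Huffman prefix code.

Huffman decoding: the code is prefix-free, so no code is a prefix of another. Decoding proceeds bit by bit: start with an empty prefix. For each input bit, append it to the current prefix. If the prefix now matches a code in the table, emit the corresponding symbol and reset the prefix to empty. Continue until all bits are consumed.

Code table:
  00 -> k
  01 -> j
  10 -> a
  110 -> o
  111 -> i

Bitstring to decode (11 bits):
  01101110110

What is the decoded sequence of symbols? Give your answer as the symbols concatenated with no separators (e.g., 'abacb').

Answer: jaija

Derivation:
Bit 0: prefix='0' (no match yet)
Bit 1: prefix='01' -> emit 'j', reset
Bit 2: prefix='1' (no match yet)
Bit 3: prefix='10' -> emit 'a', reset
Bit 4: prefix='1' (no match yet)
Bit 5: prefix='11' (no match yet)
Bit 6: prefix='111' -> emit 'i', reset
Bit 7: prefix='0' (no match yet)
Bit 8: prefix='01' -> emit 'j', reset
Bit 9: prefix='1' (no match yet)
Bit 10: prefix='10' -> emit 'a', reset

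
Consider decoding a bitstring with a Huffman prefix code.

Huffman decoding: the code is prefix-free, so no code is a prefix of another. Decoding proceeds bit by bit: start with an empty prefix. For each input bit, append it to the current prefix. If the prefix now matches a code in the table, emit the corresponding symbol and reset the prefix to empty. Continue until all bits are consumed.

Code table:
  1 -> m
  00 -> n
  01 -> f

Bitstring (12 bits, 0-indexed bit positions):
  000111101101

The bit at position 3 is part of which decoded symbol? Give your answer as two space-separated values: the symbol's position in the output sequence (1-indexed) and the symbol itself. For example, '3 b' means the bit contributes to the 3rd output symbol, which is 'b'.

Bit 0: prefix='0' (no match yet)
Bit 1: prefix='00' -> emit 'n', reset
Bit 2: prefix='0' (no match yet)
Bit 3: prefix='01' -> emit 'f', reset
Bit 4: prefix='1' -> emit 'm', reset
Bit 5: prefix='1' -> emit 'm', reset
Bit 6: prefix='1' -> emit 'm', reset
Bit 7: prefix='0' (no match yet)

Answer: 2 f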